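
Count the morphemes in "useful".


Word: "useful"
Morphemes: use | -ful
Each morpheme carries meaning
= 2 morphemes


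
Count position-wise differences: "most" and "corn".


Comparing character by character (same length = 4):
  Pos 0: 'm' vs 'c' !=
  Pos 1: 'o' vs 'o' =
  Pos 2: 's' vs 'r' !=
  Pos 3: 't' vs 'n' !=
Hamming distance = 3


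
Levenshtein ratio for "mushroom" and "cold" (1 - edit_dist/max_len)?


Word 1: "mushroom" (length 8)
Word 2: "cold" (length 4)
One optimal edit sequence:
  1. delete 'm'  (+1)
  2. delete 'u'  (+1)
  3. delete 's'  (+1)
  4. delete 'h'  (+1)
  5. substitute 'r' -> 'c'  (+1)
  6. keep 'o'
  7. substitute 'o' -> 'l'  (+1)
  8. substitute 'm' -> 'd'  (+1)
Edit distance = 7
Max length = max(8, 4) = 8
Similarity = 1 - 7/8
= 0.1250


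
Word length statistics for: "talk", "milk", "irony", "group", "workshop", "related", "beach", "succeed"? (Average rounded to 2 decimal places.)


Lengths: "talk"=4, "milk"=4, "irony"=5, "group"=5, "workshop"=8, "related"=7, "beach"=5, "succeed"=7
Sum = 45, Count = 8
Average = 45/8 = 5.63
= avg=5.63, min=4, max=8


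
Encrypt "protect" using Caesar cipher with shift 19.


Word: "protect"
Shift: 19
Each letter → (letter + shift) mod 26:
  'p' (15) + 19 = 8 → 'i'
  'r' (17) + 19 = 10 → 'k'
  'o' (14) + 19 = 7 → 'h'
  't' (19) + 19 = 12 → 'm'
  'e' (4) + 19 = 23 → 'x'
  'c' (2) + 19 = 21 → 'v'
  't' (19) + 19 = 12 → 'm'
Result = "ikhmxvm"


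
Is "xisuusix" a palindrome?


Word: "xisuusix"
Reversed: "xisuusix"
Forward == Backward? xisuusix == xisuusix
Palindrome = Yes


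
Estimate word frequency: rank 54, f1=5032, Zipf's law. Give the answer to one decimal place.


Zipf's law: f(r) = f(1) / r
f(1) = 5032
f(54) = 5032 / 54
= 93.2 occurrences


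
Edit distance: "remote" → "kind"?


Word 1: "remote" (length 6)
Word 2: "kind" (length 4)
One optimal edit sequence (insert/delete/substitute each cost 1):
  1. delete 'r'  (+1)
  2. delete 'e'  (+1)
  3. substitute 'm' -> 'k'  (+1)
  4. substitute 'o' -> 'i'  (+1)
  5. substitute 't' -> 'n'  (+1)
  6. substitute 'e' -> 'd'  (+1)
Total edit operations: 6
Edit distance = 6


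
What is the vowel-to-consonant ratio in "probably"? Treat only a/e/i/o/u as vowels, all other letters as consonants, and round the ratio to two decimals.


Word: "probably"
Vowels (a,e,i,o,u): 2
Consonants: 6
Ratio = 2/6
= 0.33


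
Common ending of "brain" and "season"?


Word 1: "brain"
Word 2: "season"
Comparing from end:
  Pos -1: 'n' == 'n'
  Pos -2: 'i' != 'o' (stop)
LCS = "n" (length 1)


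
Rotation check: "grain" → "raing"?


Word: "grain", Candidate: "raing"
Method: check if candidate is substring of word+word
"graingrain" contains "raing"? Yes
Is rotation = Yes


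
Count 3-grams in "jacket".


Word: "jacket" (length 6)
Number of 3-grams = length - 3 + 1 = 6 - 3 + 1
= 4


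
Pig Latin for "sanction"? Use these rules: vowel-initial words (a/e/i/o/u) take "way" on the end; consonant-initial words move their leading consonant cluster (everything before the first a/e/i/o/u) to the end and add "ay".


Word: "sanction"
Starts with consonant(s) → move to end, add 'ay'
Consonant cluster: "s"
Pig Latin = "anctionsay"


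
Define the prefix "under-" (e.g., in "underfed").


Prefix: under-
Example: underfed (under- + fed)
Meaning = insufficient


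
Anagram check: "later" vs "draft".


Word 1: "later" → sorted: aelrt
Word 2: "draft" → sorted: adfrt
Same letters? aelrt != adfrt
Anagram = No


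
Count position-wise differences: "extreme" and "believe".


Comparing character by character (same length = 7):
  Pos 0: 'e' vs 'b' !=
  Pos 1: 'x' vs 'e' !=
  Pos 2: 't' vs 'l' !=
  Pos 3: 'r' vs 'i' !=
  Pos 4: 'e' vs 'e' =
  Pos 5: 'm' vs 'v' !=
  Pos 6: 'e' vs 'e' =
Hamming distance = 5


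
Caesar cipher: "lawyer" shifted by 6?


Word: "lawyer"
Shift: 6
Each letter → (letter + shift) mod 26:
  'l' (11) + 6 = 17 → 'r'
  'a' (0) + 6 = 6 → 'g'
  'w' (22) + 6 = 2 → 'c'
  'y' (24) + 6 = 4 → 'e'
  'e' (4) + 6 = 10 → 'k'
  'r' (17) + 6 = 23 → 'x'
Result = "rgcekx"


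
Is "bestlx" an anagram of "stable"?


Word 1: "stable" → sorted: abelst
Word 2: "bestlx" → sorted: belstx
Same letters? abelst != belstx
Anagram = No


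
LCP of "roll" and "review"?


Word 1: "roll"
Word 2: "review"
Comparing from start:
  Pos 0: 'r' == 'r'
  Pos 1: 'o' != 'e' (stop)
LCP = "r" (length 1)


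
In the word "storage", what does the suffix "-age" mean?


Suffix: -age
Example: storage = store + -age, with a spelling change
Meaning = result / collection


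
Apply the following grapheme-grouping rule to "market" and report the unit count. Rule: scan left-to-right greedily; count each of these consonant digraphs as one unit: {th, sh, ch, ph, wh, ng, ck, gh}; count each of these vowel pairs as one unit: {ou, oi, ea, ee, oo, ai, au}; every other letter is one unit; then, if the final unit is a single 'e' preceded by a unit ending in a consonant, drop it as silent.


Word: "market" (6 letters)
Left-to-right scan:
  [1] 'm' (letter)
  [2] 'a' (letter)
  [3] 'r' (letter)
  [4] 'k' (letter)
  [5] 'e' (letter)
  [6] 't' (letter)
Units from scan: 6
Sound units = 6 units


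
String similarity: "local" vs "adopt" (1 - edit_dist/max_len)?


Word 1: "local" (length 5)
Word 2: "adopt" (length 5)
One optimal edit sequence:
  1. substitute 'l' -> 'a'  (+1)
  2. substitute 'o' -> 'd'  (+1)
  3. substitute 'c' -> 'o'  (+1)
  4. substitute 'a' -> 'p'  (+1)
  5. substitute 'l' -> 't'  (+1)
Edit distance = 5
Max length = max(5, 5) = 5
Similarity = 1 - 5/5
= 0.0000


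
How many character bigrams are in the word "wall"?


Word: "wall" (length 4)
Number of 2-grams = length - 2 + 1 = 4 - 2 + 1
= 3


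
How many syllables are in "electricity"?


Word: "electricity"
Syllable breakdown: e | lec | tric | i | ty
Counting: 5 parts
= 5 syllables


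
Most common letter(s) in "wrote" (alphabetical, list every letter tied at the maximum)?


Word: "wrote"
Letter counts:
  'e': 1
  'o': 1
  'r': 1
  't': 1
  'w': 1
Maximum count = 1
Most frequent = 'e', 'o', 'r', 't', 'w' (1 time each)


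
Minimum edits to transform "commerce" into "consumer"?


Word 1: "commerce" (length 8)
Word 2: "consumer" (length 8)
One optimal edit sequence (insert/delete/substitute each cost 1):
  1. keep 'c'
  2. keep 'o'
  3. insert 'n'  (+1)
  4. insert 's'  (+1)
  5. substitute 'm' -> 'u'  (+1)
  6. keep 'm'
  7. keep 'e'
  8. keep 'r'
  9. delete 'c'  (+1)
  10. delete 'e'  (+1)
Total edit operations: 5
Edit distance = 5


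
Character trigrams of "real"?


Word: "real" (length 4)
Number of trigrams = 4 - 3 + 1 = 2
  Position 0: "rea"
  Position 1: "eal"
Trigrams = "rea", "eal"


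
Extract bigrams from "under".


Word: "under" (length 5)
Number of bigrams = 5 - 2 + 1 = 4
  Position 0: "un"
  Position 1: "nd"
  Position 2: "de"
  Position 3: "er"
Bigrams = "un", "nd", "de", "er"


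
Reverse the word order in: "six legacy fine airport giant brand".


Original: "six legacy fine airport giant brand"
Words (1..n): six | legacy | fine | airport | giant | brand
Reversed (n..1): brand | giant | airport | fine | legacy | six
Result = "brand giant airport fine legacy six"


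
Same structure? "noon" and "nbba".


Pattern of "noon": [0, 1, 1, 0]
Pattern of "nbba": [0, 1, 1, 2]
Patterns do not match
Same pattern = No


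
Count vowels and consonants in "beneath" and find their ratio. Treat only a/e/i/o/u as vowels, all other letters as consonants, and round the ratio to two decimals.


Word: "beneath"
Vowels (a,e,i,o,u): 3
Consonants: 4
Ratio = 3/4
= 0.75


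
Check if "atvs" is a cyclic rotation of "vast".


Word: "vast", Candidate: "atvs"
Method: check if candidate is substring of word+word
"vastvast" contains "atvs"? No
Is rotation = No


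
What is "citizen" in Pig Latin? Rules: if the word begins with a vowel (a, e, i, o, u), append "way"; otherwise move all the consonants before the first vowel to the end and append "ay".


Word: "citizen"
Starts with consonant(s) → move to end, add 'ay'
Consonant cluster: "c"
Pig Latin = "itizencay"


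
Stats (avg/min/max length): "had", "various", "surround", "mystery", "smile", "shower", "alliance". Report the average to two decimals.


Lengths: "had"=3, "various"=7, "surround"=8, "mystery"=7, "smile"=5, "shower"=6, "alliance"=8
Sum = 44, Count = 7
Average = 44/7 = 6.29
= avg=6.29, min=3, max=8


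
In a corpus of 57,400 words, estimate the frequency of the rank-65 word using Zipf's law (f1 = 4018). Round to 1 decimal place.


Zipf's law: f(r) = f(1) / r
f(1) = 4018
f(65) = 4018 / 65
= 61.8 occurrences


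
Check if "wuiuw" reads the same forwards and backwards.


Word: "wuiuw"
Reversed: "wuiuw"
Forward == Backward? wuiuw == wuiuw
Palindrome = Yes


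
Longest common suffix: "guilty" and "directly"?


Word 1: "guilty"
Word 2: "directly"
Comparing from end:
  Pos -1: 'y' == 'y'
  Pos -2: 't' != 'l' (stop)
LCS = "y" (length 1)


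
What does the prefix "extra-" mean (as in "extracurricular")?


Prefix: extra-
As in: extracurricular -> extra- + curricular
Meaning = beyond


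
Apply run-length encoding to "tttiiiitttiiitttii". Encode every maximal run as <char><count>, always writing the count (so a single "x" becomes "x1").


String: "tttiiiitttiiitttii"
Scanning for consecutive runs:
  't' x 3
  'i' x 4
  't' x 3
  'i' x 3
  't' x 3
  'i' x 2
RLE = "t3i4t3i3t3i2"


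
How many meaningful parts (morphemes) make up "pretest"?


Word: "pretest"
Morphemes: pre- | test
Each morpheme carries meaning
= 2 morphemes


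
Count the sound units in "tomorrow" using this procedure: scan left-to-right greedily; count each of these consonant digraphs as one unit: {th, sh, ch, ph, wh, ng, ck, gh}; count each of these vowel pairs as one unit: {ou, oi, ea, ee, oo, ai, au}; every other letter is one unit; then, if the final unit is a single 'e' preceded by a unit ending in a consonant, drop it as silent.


Word: "tomorrow" (8 letters)
Left-to-right scan:
  [1] 't' (letter)
  [2] 'o' (letter)
  [3] 'm' (letter)
  [4] 'o' (letter)
  [5] 'r' (letter)
  [6] 'r' (letter)
  [7] 'o' (letter)
  [8] 'w' (letter)
Units from scan: 8
Sound units = 8 units


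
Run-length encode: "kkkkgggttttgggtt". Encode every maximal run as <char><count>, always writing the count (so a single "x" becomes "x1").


String: "kkkkgggttttgggtt"
Scanning for consecutive runs:
  'k' x 4
  'g' x 3
  't' x 4
  'g' x 3
  't' x 2
RLE = "k4g3t4g3t2"


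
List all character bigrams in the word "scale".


Word: "scale" (length 5)
Number of bigrams = 5 - 2 + 1 = 4
  Position 0: "sc"
  Position 1: "ca"
  Position 2: "al"
  Position 3: "le"
Bigrams = "sc", "ca", "al", "le"


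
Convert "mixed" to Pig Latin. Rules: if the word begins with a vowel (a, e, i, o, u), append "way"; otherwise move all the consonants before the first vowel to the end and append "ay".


Word: "mixed"
Starts with consonant(s) → move to end, add 'ay'
Consonant cluster: "m"
Pig Latin = "ixedmay"


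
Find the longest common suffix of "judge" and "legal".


Word 1: "judge"
Word 2: "legal"
Comparing from end:
  Pos -1: 'e' != 'l' (stop)
LCS = "" (length 0)


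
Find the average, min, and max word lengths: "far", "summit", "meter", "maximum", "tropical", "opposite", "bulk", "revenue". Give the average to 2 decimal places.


Lengths: "far"=3, "summit"=6, "meter"=5, "maximum"=7, "tropical"=8, "opposite"=8, "bulk"=4, "revenue"=7
Sum = 48, Count = 8
Average = 48/8 = 6.00
= avg=6.00, min=3, max=8


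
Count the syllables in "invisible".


Word: "invisible"
Syllable breakdown: in | vis | i | ble
Counting: 4 parts
= 4 syllables


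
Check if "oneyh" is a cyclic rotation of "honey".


Word: "honey", Candidate: "oneyh"
Method: check if candidate is substring of word+word
"honeyhoney" contains "oneyh"? Yes
Is rotation = Yes


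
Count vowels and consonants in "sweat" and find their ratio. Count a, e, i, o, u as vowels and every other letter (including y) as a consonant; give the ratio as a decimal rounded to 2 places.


Word: "sweat"
Vowels (a,e,i,o,u): 2
Consonants: 3
Ratio = 2/3
= 0.67


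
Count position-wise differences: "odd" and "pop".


Comparing character by character (same length = 3):
  Pos 0: 'o' vs 'p' !=
  Pos 1: 'd' vs 'o' !=
  Pos 2: 'd' vs 'p' !=
Hamming distance = 3


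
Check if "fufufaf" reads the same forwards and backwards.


Word: "fufufaf"
Reversed: "fafufuf"
Forward == Backward? fufufaf != fafufuf
Palindrome = No


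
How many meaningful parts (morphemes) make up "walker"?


Word: "walker"
Morphemes: walk + -er
Each morpheme carries meaning
= 2 morphemes


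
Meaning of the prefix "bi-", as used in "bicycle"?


Prefix: bi-
As in: bicycle -> bi- + cycle
Meaning = two


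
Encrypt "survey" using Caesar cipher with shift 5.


Word: "survey"
Shift: 5
Each letter → (letter + shift) mod 26:
  's' (18) + 5 = 23 → 'x'
  'u' (20) + 5 = 25 → 'z'
  'r' (17) + 5 = 22 → 'w'
  'v' (21) + 5 = 0 → 'a'
  'e' (4) + 5 = 9 → 'j'
  'y' (24) + 5 = 3 → 'd'
Result = "xzwajd"


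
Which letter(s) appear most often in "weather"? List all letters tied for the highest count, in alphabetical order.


Word: "weather"
Letter counts:
  'a': 1
  'e': 2
  'h': 1
  'r': 1
  't': 1
  'w': 1
Maximum count = 2
Most frequent = 'e' (2 times each)


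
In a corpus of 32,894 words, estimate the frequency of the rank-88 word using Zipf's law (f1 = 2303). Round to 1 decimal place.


Zipf's law: f(r) = f(1) / r
f(1) = 2303
f(88) = 2303 / 88
= 26.2 occurrences


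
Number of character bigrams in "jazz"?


Word: "jazz" (length 4)
Number of 2-grams = length - 2 + 1 = 4 - 2 + 1
= 3


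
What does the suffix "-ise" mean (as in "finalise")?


Suffix: -ise
Example: finalise (final + -ise)
Meaning = to make


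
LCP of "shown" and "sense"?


Word 1: "shown"
Word 2: "sense"
Comparing from start:
  Pos 0: 's' == 's'
  Pos 1: 'h' != 'e' (stop)
LCP = "s" (length 1)


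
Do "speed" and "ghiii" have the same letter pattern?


Pattern of "speed": [0, 1, 2, 2, 3]
Pattern of "ghiii": [0, 1, 2, 2, 2]
Patterns do not match
Same pattern = No


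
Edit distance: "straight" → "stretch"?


Word 1: "straight" (length 8)
Word 2: "stretch" (length 7)
One optimal edit sequence (insert/delete/substitute each cost 1):
  1. keep 's'
  2. keep 't'
  3. keep 'r'
  4. substitute 'a' -> 'e'  (+1)
  5. substitute 'i' -> 't'  (+1)
  6. substitute 'g' -> 'c'  (+1)
  7. keep 'h'
  8. delete 't'  (+1)
Total edit operations: 4
Edit distance = 4


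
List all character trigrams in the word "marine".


Word: "marine" (length 6)
Number of trigrams = 6 - 3 + 1 = 4
  Position 0: "mar"
  Position 1: "ari"
  Position 2: "rin"
  Position 3: "ine"
Trigrams = "mar", "ari", "rin", "ine"


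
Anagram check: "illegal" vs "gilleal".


Word 1: "illegal" → sorted: aegilll
Word 2: "gilleal" → sorted: aegilll
Same letters? aegilll == aegilll
Anagram = Yes


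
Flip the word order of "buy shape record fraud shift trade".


Original: "buy shape record fraud shift trade"
Words (1..n): buy | shape | record | fraud | shift | trade
Reversed (n..1): trade | shift | fraud | record | shape | buy
Result = "trade shift fraud record shape buy"


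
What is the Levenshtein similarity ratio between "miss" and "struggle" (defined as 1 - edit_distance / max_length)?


Word 1: "miss" (length 4)
Word 2: "struggle" (length 8)
One optimal edit sequence:
  1. insert 's'  (+1)
  2. insert 't'  (+1)
  3. insert 'r'  (+1)
  4. insert 'u'  (+1)
  5. substitute 'm' -> 'g'  (+1)
  6. substitute 'i' -> 'g'  (+1)
  7. substitute 's' -> 'l'  (+1)
  8. substitute 's' -> 'e'  (+1)
Edit distance = 8
Max length = max(4, 8) = 8
Similarity = 1 - 8/8
= 0.0000


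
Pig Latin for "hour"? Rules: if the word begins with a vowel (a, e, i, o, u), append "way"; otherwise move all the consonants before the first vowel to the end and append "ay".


Word: "hour"
Starts with consonant(s) → move to end, add 'ay'
Consonant cluster: "h"
Pig Latin = "ourhay"


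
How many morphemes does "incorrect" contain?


Word: "incorrect"
Morphemes: in- + correct
Each morpheme carries meaning
= 2 morphemes


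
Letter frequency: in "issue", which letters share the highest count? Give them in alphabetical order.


Word: "issue"
Letter counts:
  'e': 1
  'i': 1
  's': 2
  'u': 1
Maximum count = 2
Most frequent = 's' (2 times each)


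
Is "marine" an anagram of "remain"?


Word 1: "remain" → sorted: aeimnr
Word 2: "marine" → sorted: aeimnr
Same letters? aeimnr == aeimnr
Anagram = Yes


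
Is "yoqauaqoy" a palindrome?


Word: "yoqauaqoy"
Reversed: "yoqauaqoy"
Forward == Backward? yoqauaqoy == yoqauaqoy
Palindrome = Yes


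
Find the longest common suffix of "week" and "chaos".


Word 1: "week"
Word 2: "chaos"
Comparing from end:
  Pos -1: 'k' != 's' (stop)
LCS = "" (length 0)


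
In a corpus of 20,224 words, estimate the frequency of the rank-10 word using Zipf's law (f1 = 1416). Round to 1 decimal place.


Zipf's law: f(r) = f(1) / r
f(1) = 1416
f(10) = 1416 / 10
= 141.6 occurrences


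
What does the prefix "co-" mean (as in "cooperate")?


Prefix: co-
Example: cooperate (co- + operate)
Meaning = together


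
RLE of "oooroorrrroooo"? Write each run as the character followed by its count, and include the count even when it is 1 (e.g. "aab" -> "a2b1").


String: "oooroorrrroooo"
Scanning for consecutive runs:
  'o' x 3
  'r' x 1
  'o' x 2
  'r' x 4
  'o' x 4
RLE = "o3r1o2r4o4"


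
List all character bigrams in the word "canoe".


Word: "canoe" (length 5)
Number of bigrams = 5 - 2 + 1 = 4
  Position 0: "ca"
  Position 1: "an"
  Position 2: "no"
  Position 3: "oe"
Bigrams = "ca", "an", "no", "oe"


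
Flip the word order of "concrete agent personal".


Original: "concrete agent personal"
Words (1..n): concrete | agent | personal
Reversed (n..1): personal | agent | concrete
Result = "personal agent concrete"


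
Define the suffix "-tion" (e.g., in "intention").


Suffix: -tion
Example: intention (intend + -tion, with a spelling change)
Meaning = act or process


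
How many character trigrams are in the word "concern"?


Word: "concern" (length 7)
Number of 3-grams = length - 3 + 1 = 7 - 3 + 1
= 5


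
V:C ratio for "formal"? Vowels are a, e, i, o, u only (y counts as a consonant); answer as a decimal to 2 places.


Word: "formal"
Vowels (a,e,i,o,u): 2
Consonants: 4
Ratio = 2/4
= 0.50


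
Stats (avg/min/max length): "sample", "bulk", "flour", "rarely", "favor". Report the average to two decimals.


Lengths: "sample"=6, "bulk"=4, "flour"=5, "rarely"=6, "favor"=5
Sum = 26, Count = 5
Average = 26/5 = 5.20
= avg=5.20, min=4, max=6


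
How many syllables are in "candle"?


Word: "candle"
Syllable breakdown: can | dle
Counting: 2 parts
= 2 syllables


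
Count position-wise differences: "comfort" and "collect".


Comparing character by character (same length = 7):
  Pos 0: 'c' vs 'c' =
  Pos 1: 'o' vs 'o' =
  Pos 2: 'm' vs 'l' !=
  Pos 3: 'f' vs 'l' !=
  Pos 4: 'o' vs 'e' !=
  Pos 5: 'r' vs 'c' !=
  Pos 6: 't' vs 't' =
Hamming distance = 4


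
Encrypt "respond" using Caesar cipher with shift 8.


Word: "respond"
Shift: 8
Each letter → (letter + shift) mod 26:
  'r' (17) + 8 = 25 → 'z'
  'e' (4) + 8 = 12 → 'm'
  's' (18) + 8 = 0 → 'a'
  'p' (15) + 8 = 23 → 'x'
  'o' (14) + 8 = 22 → 'w'
  'n' (13) + 8 = 21 → 'v'
  'd' (3) + 8 = 11 → 'l'
Result = "zmaxwvl"


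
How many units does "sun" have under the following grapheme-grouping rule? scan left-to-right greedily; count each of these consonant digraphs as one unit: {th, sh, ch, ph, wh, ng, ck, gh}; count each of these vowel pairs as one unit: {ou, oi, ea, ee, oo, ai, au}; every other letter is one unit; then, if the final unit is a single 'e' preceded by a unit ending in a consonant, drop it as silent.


Word: "sun" (3 letters)
Left-to-right scan:
  1. 's' (letter)
  2. 'u' (letter)
  3. 'n' (letter)
Units from scan: 3
Sound units = 3 units


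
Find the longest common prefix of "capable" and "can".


Word 1: "capable"
Word 2: "can"
Comparing from start:
  Pos 0: 'c' == 'c'
  Pos 1: 'a' == 'a'
  Pos 2: 'p' != 'n' (stop)
LCP = "ca" (length 2)


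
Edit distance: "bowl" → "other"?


Word 1: "bowl" (length 4)
Word 2: "other" (length 5)
One optimal edit sequence (insert/delete/substitute each cost 1):
  1. insert 'o'  (+1)
  2. substitute 'b' -> 't'  (+1)
  3. substitute 'o' -> 'h'  (+1)
  4. substitute 'w' -> 'e'  (+1)
  5. substitute 'l' -> 'r'  (+1)
Total edit operations: 5
Edit distance = 5


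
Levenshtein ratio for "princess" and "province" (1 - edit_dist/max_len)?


Word 1: "princess" (length 8)
Word 2: "province" (length 8)
One optimal edit sequence:
  1. keep 'p'
  2. keep 'r'
  3. insert 'o'  (+1)
  4. insert 'v'  (+1)
  5. keep 'i'
  6. keep 'n'
  7. keep 'c'
  8. keep 'e'
  9. delete 's'  (+1)
  10. delete 's'  (+1)
Edit distance = 4
Max length = max(8, 8) = 8
Similarity = 1 - 4/8
= 0.5000


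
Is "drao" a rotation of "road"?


Word: "road", Candidate: "drao"
Method: check if candidate is substring of word+word
"roadroad" contains "drao"? No
Is rotation = No


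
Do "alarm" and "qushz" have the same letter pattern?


Pattern of "alarm": [0, 1, 0, 2, 3]
Pattern of "qushz": [0, 1, 2, 3, 4]
Patterns do not match
Same pattern = No


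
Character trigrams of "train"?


Word: "train" (length 5)
Number of trigrams = 5 - 3 + 1 = 3
  Position 0: "tra"
  Position 1: "rai"
  Position 2: "ain"
Trigrams = "tra", "rai", "ain"


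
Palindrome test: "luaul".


Word: "luaul"
Reversed: "luaul"
Forward == Backward? luaul == luaul
Palindrome = Yes


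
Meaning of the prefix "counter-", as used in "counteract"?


Prefix: counter-
Example: counteract (counter- + act)
Meaning = against / opposite


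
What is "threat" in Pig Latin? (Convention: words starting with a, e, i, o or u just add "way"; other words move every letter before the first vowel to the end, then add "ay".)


Word: "threat"
Starts with consonant(s) → move to end, add 'ay'
Consonant cluster: "thr"
Pig Latin = "eatthray"


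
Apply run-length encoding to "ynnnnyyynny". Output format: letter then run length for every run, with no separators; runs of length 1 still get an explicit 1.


String: "ynnnnyyynny"
Scanning for consecutive runs:
  'y' x 1
  'n' x 4
  'y' x 3
  'n' x 2
  'y' x 1
RLE = "y1n4y3n2y1"


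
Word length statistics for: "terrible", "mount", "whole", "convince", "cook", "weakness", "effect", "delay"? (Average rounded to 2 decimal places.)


Lengths: "terrible"=8, "mount"=5, "whole"=5, "convince"=8, "cook"=4, "weakness"=8, "effect"=6, "delay"=5
Sum = 49, Count = 8
Average = 49/8 = 6.13
= avg=6.13, min=4, max=8


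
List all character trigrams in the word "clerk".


Word: "clerk" (length 5)
Number of trigrams = 5 - 3 + 1 = 3
  Position 0: "cle"
  Position 1: "ler"
  Position 2: "erk"
Trigrams = "cle", "ler", "erk"


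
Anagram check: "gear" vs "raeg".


Word 1: "gear" → sorted: aegr
Word 2: "raeg" → sorted: aegr
Same letters? aegr == aegr
Anagram = Yes


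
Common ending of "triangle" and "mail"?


Word 1: "triangle"
Word 2: "mail"
Comparing from end:
  Pos -1: 'e' != 'l' (stop)
LCS = "" (length 0)


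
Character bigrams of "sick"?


Word: "sick" (length 4)
Number of bigrams = 4 - 2 + 1 = 3
  Position 0: "si"
  Position 1: "ic"
  Position 2: "ck"
Bigrams = "si", "ic", "ck"


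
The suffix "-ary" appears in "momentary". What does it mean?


Suffix: -ary
Example: momentary (moment + -ary)
Meaning = relating to


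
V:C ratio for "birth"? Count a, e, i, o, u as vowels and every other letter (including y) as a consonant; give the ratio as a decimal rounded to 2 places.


Word: "birth"
Vowels (a,e,i,o,u): 1
Consonants: 4
Ratio = 1/4
= 0.25


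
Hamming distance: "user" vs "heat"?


Comparing character by character (same length = 4):
  Pos 0: 'u' vs 'h' !=
  Pos 1: 's' vs 'e' !=
  Pos 2: 'e' vs 'a' !=
  Pos 3: 'r' vs 't' !=
Hamming distance = 4


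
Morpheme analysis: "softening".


Word: "softening"
Morphemes: soft / -en / -ing
Each morpheme carries meaning
= 3 morphemes


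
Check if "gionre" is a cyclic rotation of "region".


Word: "region", Candidate: "gionre"
Method: check if candidate is substring of word+word
"regionregion" contains "gionre"? Yes
Is rotation = Yes


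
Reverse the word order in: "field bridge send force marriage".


Original: "field bridge send force marriage"
Words (1..n): field | bridge | send | force | marriage
Reversed (n..1): marriage | force | send | bridge | field
Result = "marriage force send bridge field"


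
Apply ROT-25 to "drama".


Word: "drama"
Shift: 25
Each letter → (letter + shift) mod 26:
  'd' (3) + 25 = 2 → 'c'
  'r' (17) + 25 = 16 → 'q'
  'a' (0) + 25 = 25 → 'z'
  'm' (12) + 25 = 11 → 'l'
  'a' (0) + 25 = 25 → 'z'
Result = "cqzlz"


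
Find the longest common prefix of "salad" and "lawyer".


Word 1: "salad"
Word 2: "lawyer"
Comparing from start:
  Pos 0: 's' != 'l' (stop)
LCP = "" (length 0)


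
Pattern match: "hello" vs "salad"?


Pattern of "hello": [0, 1, 2, 2, 3]
Pattern of "salad": [0, 1, 2, 1, 3]
Patterns do not match
Same pattern = No


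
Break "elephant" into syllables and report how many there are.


Word: "elephant"
Syllable breakdown: el-e-phant
Counting: 3 parts
= 3 syllables


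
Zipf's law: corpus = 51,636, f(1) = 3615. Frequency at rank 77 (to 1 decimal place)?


Zipf's law: f(r) = f(1) / r
f(1) = 3615
f(77) = 3615 / 77
= 46.9 occurrences


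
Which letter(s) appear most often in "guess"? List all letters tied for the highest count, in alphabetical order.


Word: "guess"
Letter counts:
  'e': 1
  'g': 1
  's': 2
  'u': 1
Maximum count = 2
Most frequent = 's' (2 times each)


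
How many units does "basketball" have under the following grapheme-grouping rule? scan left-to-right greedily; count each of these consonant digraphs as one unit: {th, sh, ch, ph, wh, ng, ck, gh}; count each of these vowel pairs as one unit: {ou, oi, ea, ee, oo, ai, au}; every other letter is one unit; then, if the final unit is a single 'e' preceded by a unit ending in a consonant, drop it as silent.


Word: "basketball" (10 letters)
Left-to-right scan:
  [1] 'b' (letter)
  [2] 'a' (letter)
  [3] 's' (letter)
  [4] 'k' (letter)
  [5] 'e' (letter)
  [6] 't' (letter)
  [7] 'b' (letter)
  [8] 'a' (letter)
  [9] 'l' (letter)
  [10] 'l' (letter)
Units from scan: 10
Sound units = 10 units


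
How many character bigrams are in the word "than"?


Word: "than" (length 4)
Number of 2-grams = length - 2 + 1 = 4 - 2 + 1
= 3


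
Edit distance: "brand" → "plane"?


Word 1: "brand" (length 5)
Word 2: "plane" (length 5)
One optimal edit sequence (insert/delete/substitute each cost 1):
  1. substitute 'b' -> 'p'  (+1)
  2. substitute 'r' -> 'l'  (+1)
  3. keep 'a'
  4. keep 'n'
  5. substitute 'd' -> 'e'  (+1)
Total edit operations: 3
Edit distance = 3


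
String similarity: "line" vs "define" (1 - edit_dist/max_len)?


Word 1: "line" (length 4)
Word 2: "define" (length 6)
One optimal edit sequence:
  1. insert 'd'  (+1)
  2. insert 'e'  (+1)
  3. substitute 'l' -> 'f'  (+1)
  4. keep 'i'
  5. keep 'n'
  6. keep 'e'
Edit distance = 3
Max length = max(4, 6) = 6
Similarity = 1 - 3/6
= 0.5000


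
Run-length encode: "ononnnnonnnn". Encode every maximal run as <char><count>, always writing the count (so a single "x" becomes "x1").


String: "ononnnnonnnn"
Scanning for consecutive runs:
  'o' x 1
  'n' x 1
  'o' x 1
  'n' x 4
  'o' x 1
  'n' x 4
RLE = "o1n1o1n4o1n4"


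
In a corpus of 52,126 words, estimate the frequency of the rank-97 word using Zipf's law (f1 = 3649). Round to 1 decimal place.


Zipf's law: f(r) = f(1) / r
f(1) = 3649
f(97) = 3649 / 97
= 37.6 occurrences


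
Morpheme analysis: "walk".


Word: "walk"
Morphemes: walk
Each morpheme carries meaning
= 1 morpheme


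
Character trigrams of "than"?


Word: "than" (length 4)
Number of trigrams = 4 - 3 + 1 = 2
  Position 0: "tha"
  Position 1: "han"
Trigrams = "tha", "han"


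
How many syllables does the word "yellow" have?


Word: "yellow"
Syllable breakdown: yel | low
Counting: 2 parts
= 2 syllables


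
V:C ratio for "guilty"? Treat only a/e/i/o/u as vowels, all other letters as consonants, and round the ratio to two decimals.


Word: "guilty"
Vowels (a,e,i,o,u): 2
Consonants: 4
Ratio = 2/4
= 0.50


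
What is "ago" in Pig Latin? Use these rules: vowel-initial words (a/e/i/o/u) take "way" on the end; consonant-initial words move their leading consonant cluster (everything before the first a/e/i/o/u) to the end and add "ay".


Word: "ago"
Starts with vowel → add 'way'
Pig Latin = "agoway"


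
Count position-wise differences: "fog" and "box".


Comparing character by character (same length = 3):
  Pos 0: 'f' vs 'b' !=
  Pos 1: 'o' vs 'o' =
  Pos 2: 'g' vs 'x' !=
Hamming distance = 2


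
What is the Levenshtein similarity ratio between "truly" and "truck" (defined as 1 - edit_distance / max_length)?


Word 1: "truly" (length 5)
Word 2: "truck" (length 5)
One optimal edit sequence:
  1. keep 't'
  2. keep 'r'
  3. keep 'u'
  4. substitute 'l' -> 'c'  (+1)
  5. substitute 'y' -> 'k'  (+1)
Edit distance = 2
Max length = max(5, 5) = 5
Similarity = 1 - 2/5
= 0.6000


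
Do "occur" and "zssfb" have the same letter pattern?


Pattern of "occur": [0, 1, 1, 2, 3]
Pattern of "zssfb": [0, 1, 1, 2, 3]
Patterns match
Same pattern = Yes


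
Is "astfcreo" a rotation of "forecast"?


Word: "forecast", Candidate: "astfcreo"
Method: check if candidate is substring of word+word
"forecastforecast" contains "astfcreo"? No
Is rotation = No


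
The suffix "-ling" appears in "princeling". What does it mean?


Suffix: -ling
Example: princeling (prince + -ling)
Meaning = small / young


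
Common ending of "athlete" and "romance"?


Word 1: "athlete"
Word 2: "romance"
Comparing from end:
  Pos -1: 'e' == 'e'
  Pos -2: 't' != 'c' (stop)
LCS = "e" (length 1)


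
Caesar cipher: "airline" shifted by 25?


Word: "airline"
Shift: 25
Each letter → (letter + shift) mod 26:
  'a' (0) + 25 = 25 → 'z'
  'i' (8) + 25 = 7 → 'h'
  'r' (17) + 25 = 16 → 'q'
  'l' (11) + 25 = 10 → 'k'
  'i' (8) + 25 = 7 → 'h'
  'n' (13) + 25 = 12 → 'm'
  'e' (4) + 25 = 3 → 'd'
Result = "zhqkhmd"


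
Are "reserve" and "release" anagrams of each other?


Word 1: "reserve" → sorted: eeerrsv
Word 2: "release" → sorted: aeeelrs
Same letters? eeerrsv != aeeelrs
Anagram = No


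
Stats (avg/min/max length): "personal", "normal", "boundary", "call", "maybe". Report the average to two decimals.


Lengths: "personal"=8, "normal"=6, "boundary"=8, "call"=4, "maybe"=5
Sum = 31, Count = 5
Average = 31/5 = 6.20
= avg=6.20, min=4, max=8


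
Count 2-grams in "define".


Word: "define" (length 6)
Number of 2-grams = length - 2 + 1 = 6 - 2 + 1
= 5


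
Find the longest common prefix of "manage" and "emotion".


Word 1: "manage"
Word 2: "emotion"
Comparing from start:
  Pos 0: 'm' != 'e' (stop)
LCP = "" (length 0)


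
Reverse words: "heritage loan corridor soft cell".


Original: "heritage loan corridor soft cell"
Words (1..n): heritage | loan | corridor | soft | cell
Reversed (n..1): cell | soft | corridor | loan | heritage
Result = "cell soft corridor loan heritage"


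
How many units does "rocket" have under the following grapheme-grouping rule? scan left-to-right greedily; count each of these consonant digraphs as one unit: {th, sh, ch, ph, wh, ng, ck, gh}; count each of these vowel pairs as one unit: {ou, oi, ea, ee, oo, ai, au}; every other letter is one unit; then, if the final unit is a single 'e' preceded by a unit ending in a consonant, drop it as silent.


Word: "rocket" (6 letters)
Left-to-right scan:
  1. 'r' (letter)
  2. 'o' (letter)
  3. 'ck' (digraph)
  4. 'e' (letter)
  5. 't' (letter)
Units from scan: 5
Sound units = 5 units


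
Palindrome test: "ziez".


Word: "ziez"
Reversed: "zeiz"
Forward == Backward? ziez != zeiz
Palindrome = No


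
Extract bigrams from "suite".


Word: "suite" (length 5)
Number of bigrams = 5 - 2 + 1 = 4
  Position 0: "su"
  Position 1: "ui"
  Position 2: "it"
  Position 3: "te"
Bigrams = "su", "ui", "it", "te"


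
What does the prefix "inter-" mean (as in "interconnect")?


Prefix: inter-
Example: interconnect (inter- + connect)
Meaning = between


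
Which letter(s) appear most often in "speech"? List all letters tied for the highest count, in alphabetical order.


Word: "speech"
Letter counts:
  'c': 1
  'e': 2
  'h': 1
  'p': 1
  's': 1
Maximum count = 2
Most frequent = 'e' (2 times each)


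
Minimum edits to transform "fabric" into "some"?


Word 1: "fabric" (length 6)
Word 2: "some" (length 4)
One optimal edit sequence (insert/delete/substitute each cost 1):
  1. delete 'f'  (+1)
  2. delete 'a'  (+1)
  3. substitute 'b' -> 's'  (+1)
  4. substitute 'r' -> 'o'  (+1)
  5. substitute 'i' -> 'm'  (+1)
  6. substitute 'c' -> 'e'  (+1)
Total edit operations: 6
Edit distance = 6


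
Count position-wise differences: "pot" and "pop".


Comparing character by character (same length = 3):
  Pos 0: 'p' vs 'p' =
  Pos 1: 'o' vs 'o' =
  Pos 2: 't' vs 'p' !=
Hamming distance = 1


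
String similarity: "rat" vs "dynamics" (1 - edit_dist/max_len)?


Word 1: "rat" (length 3)
Word 2: "dynamics" (length 8)
One optimal edit sequence:
  1. insert 'd'  (+1)
  2. insert 'y'  (+1)
  3. substitute 'r' -> 'n'  (+1)
  4. keep 'a'
  5. insert 'm'  (+1)
  6. insert 'i'  (+1)
  7. insert 'c'  (+1)
  8. substitute 't' -> 's'  (+1)
Edit distance = 7
Max length = max(3, 8) = 8
Similarity = 1 - 7/8
= 0.1250


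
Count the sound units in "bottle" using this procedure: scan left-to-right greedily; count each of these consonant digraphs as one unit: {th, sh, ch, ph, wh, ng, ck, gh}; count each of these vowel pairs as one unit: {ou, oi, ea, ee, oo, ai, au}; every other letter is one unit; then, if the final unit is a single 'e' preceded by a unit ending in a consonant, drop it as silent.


Word: "bottle" (6 letters)
Left-to-right scan:
  1. 'b' (letter)
  2. 'o' (letter)
  3. 't' (letter)
  4. 't' (letter)
  5. 'l' (letter)
  6. 'e' (letter)
Units from scan: 6
Final unit is 'e' after a consonant -> drop as silent (-1)
Sound units = 5 units


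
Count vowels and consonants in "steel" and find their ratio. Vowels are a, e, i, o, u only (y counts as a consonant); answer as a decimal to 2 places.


Word: "steel"
Vowels (a,e,i,o,u): 2
Consonants: 3
Ratio = 2/3
= 0.67


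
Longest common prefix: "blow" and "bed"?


Word 1: "blow"
Word 2: "bed"
Comparing from start:
  Pos 0: 'b' == 'b'
  Pos 1: 'l' != 'e' (stop)
LCP = "b" (length 1)


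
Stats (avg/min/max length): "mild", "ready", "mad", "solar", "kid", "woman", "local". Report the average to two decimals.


Lengths: "mild"=4, "ready"=5, "mad"=3, "solar"=5, "kid"=3, "woman"=5, "local"=5
Sum = 30, Count = 7
Average = 30/7 = 4.29
= avg=4.29, min=3, max=5


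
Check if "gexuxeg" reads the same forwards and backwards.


Word: "gexuxeg"
Reversed: "gexuxeg"
Forward == Backward? gexuxeg == gexuxeg
Palindrome = Yes


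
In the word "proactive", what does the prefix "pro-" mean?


Prefix: pro-
Example: proactive = pro- + active
Meaning = forward / in favor of


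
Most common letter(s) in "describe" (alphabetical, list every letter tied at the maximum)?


Word: "describe"
Letter counts:
  'b': 1
  'c': 1
  'd': 1
  'e': 2
  'i': 1
  'r': 1
  's': 1
Maximum count = 2
Most frequent = 'e' (2 times each)


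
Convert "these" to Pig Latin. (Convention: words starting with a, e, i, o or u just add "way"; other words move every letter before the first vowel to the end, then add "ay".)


Word: "these"
Starts with consonant(s) → move to end, add 'ay'
Consonant cluster: "th"
Pig Latin = "esethay"


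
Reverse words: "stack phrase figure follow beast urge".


Original: "stack phrase figure follow beast urge"
Words (1..n): stack | phrase | figure | follow | beast | urge
Reversed (n..1): urge | beast | follow | figure | phrase | stack
Result = "urge beast follow figure phrase stack"


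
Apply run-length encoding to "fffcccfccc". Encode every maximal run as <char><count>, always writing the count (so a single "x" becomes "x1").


String: "fffcccfccc"
Scanning for consecutive runs:
  'f' x 3
  'c' x 3
  'f' x 1
  'c' x 3
RLE = "f3c3f1c3"


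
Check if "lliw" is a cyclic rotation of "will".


Word: "will", Candidate: "lliw"
Method: check if candidate is substring of word+word
"willwill" contains "lliw"? No
Is rotation = No


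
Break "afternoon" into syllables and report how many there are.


Word: "afternoon"
Syllable breakdown: af · ter · noon
Counting: 3 parts
= 3 syllables


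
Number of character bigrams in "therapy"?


Word: "therapy" (length 7)
Number of 2-grams = length - 2 + 1 = 7 - 2 + 1
= 6


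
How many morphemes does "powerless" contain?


Word: "powerless"
Morphemes: power | -less
Each morpheme carries meaning
= 2 morphemes


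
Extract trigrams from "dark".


Word: "dark" (length 4)
Number of trigrams = 4 - 3 + 1 = 2
  Position 0: "dar"
  Position 1: "ark"
Trigrams = "dar", "ark"


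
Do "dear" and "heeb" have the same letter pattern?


Pattern of "dear": [0, 1, 2, 3]
Pattern of "heeb": [0, 1, 1, 2]
Patterns do not match
Same pattern = No


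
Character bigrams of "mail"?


Word: "mail" (length 4)
Number of bigrams = 4 - 2 + 1 = 3
  Position 0: "ma"
  Position 1: "ai"
  Position 2: "il"
Bigrams = "ma", "ai", "il"


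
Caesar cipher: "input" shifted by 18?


Word: "input"
Shift: 18
Each letter → (letter + shift) mod 26:
  'i' (8) + 18 = 0 → 'a'
  'n' (13) + 18 = 5 → 'f'
  'p' (15) + 18 = 7 → 'h'
  'u' (20) + 18 = 12 → 'm'
  't' (19) + 18 = 11 → 'l'
Result = "afhml"


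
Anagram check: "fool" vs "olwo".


Word 1: "fool" → sorted: floo
Word 2: "olwo" → sorted: loow
Same letters? floo != loow
Anagram = No


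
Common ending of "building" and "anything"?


Word 1: "building"
Word 2: "anything"
Comparing from end:
  Pos -1: 'g' == 'g'
  Pos -2: 'n' == 'n'
  Pos -3: 'i' == 'i'
  Pos -4: 'd' != 'h' (stop)
LCS = "ing" (length 3)


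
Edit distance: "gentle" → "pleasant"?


Word 1: "gentle" (length 6)
Word 2: "pleasant" (length 8)
One optimal edit sequence (insert/delete/substitute each cost 1):
  1. insert 'p'  (+1)
  2. substitute 'g' -> 'l'  (+1)
  3. keep 'e'
  4. insert 'a'  (+1)
  5. substitute 'n' -> 's'  (+1)
  6. substitute 't' -> 'a'  (+1)
  7. substitute 'l' -> 'n'  (+1)
  8. substitute 'e' -> 't'  (+1)
Total edit operations: 7
Edit distance = 7


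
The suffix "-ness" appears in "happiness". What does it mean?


Suffix: -ness
As in: happiness -> happy + -ness, with a spelling change
Meaning = state of being


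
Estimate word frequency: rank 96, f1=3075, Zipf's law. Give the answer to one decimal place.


Zipf's law: f(r) = f(1) / r
f(1) = 3075
f(96) = 3075 / 96
= 32.0 occurrences


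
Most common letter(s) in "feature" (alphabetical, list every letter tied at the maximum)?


Word: "feature"
Letter counts:
  'a': 1
  'e': 2
  'f': 1
  'r': 1
  't': 1
  'u': 1
Maximum count = 2
Most frequent = 'e' (2 times each)


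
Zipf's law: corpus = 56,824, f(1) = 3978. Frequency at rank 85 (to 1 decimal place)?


Zipf's law: f(r) = f(1) / r
f(1) = 3978
f(85) = 3978 / 85
= 46.8 occurrences
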